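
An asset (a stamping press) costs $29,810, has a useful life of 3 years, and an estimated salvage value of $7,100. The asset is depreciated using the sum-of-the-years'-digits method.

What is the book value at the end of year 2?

$10,885

Depreciable base = $29,810 − $7,100 = $22,710.
Sum of the years' digits = 3+2+1 = 6.
Year 1: $22,710 × 3/6 = $11,355. Book value $18,455.
Year 2: $22,710 × 2/6 = $7,570. Book value $10,885.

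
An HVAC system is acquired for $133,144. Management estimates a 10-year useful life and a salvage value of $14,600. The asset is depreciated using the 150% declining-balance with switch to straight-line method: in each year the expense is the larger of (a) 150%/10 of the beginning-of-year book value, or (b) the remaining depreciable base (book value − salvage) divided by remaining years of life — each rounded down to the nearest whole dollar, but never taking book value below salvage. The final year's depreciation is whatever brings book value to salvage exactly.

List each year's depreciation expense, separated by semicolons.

$19,971; $16,975; $14,429; $12,265; $10,425; $8,895; $8,896; $8,896; $8,896; $8,896

Depreciable base = $133,144 − $14,600 = $118,544.
Year 1: DB = ⌊$133,144 × 150%/10⌋ = $19,971; SL = ⌊$118,544/10⌋ = $11,854 → take DB $19,971. Book value $113,173.
Year 2: DB = ⌊$113,173 × 150%/10⌋ = $16,975; SL = ⌊$98,573/9⌋ = $10,952 → take DB $16,975. Book value $96,198.
Year 3: DB = ⌊$96,198 × 150%/10⌋ = $14,429; SL = ⌊$81,598/8⌋ = $10,199 → take DB $14,429. Book value $81,769.
Year 4: DB = ⌊$81,769 × 150%/10⌋ = $12,265; SL = ⌊$67,169/7⌋ = $9,595 → take DB $12,265. Book value $69,504.
Year 5: DB = ⌊$69,504 × 150%/10⌋ = $10,425; SL = ⌊$54,904/6⌋ = $9,150 → take DB $10,425. Book value $59,079.
Year 6: DB = ⌊$59,079 × 150%/10⌋ = $8,861; SL = ⌊$44,479/5⌋ = $8,895 → take SL $8,895. Book value $50,184.
Year 7: DB = ⌊$50,184 × 150%/10⌋ = $7,527; SL = ⌊$35,584/4⌋ = $8,896 → take SL $8,896. Book value $41,288.
Year 8: DB = ⌊$41,288 × 150%/10⌋ = $6,193; SL = ⌊$26,688/3⌋ = $8,896 → take SL $8,896. Book value $32,392.
Year 9: DB = ⌊$32,392 × 150%/10⌋ = $4,858; SL = ⌊$17,792/2⌋ = $8,896 → take SL $8,896. Book value $23,496.
Year 10 (final): $23,496 − $14,600 = $8,896. Book value $14,600.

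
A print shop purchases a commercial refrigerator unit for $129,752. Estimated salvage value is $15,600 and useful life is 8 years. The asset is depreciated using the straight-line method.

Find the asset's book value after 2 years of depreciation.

Depreciable base = $129,752 − $15,600 = $114,152.
Annual expense = $114,152 / 8 = $14,269.
End of year 1: book value $115,483.
End of year 2: book value $101,214.

$101,214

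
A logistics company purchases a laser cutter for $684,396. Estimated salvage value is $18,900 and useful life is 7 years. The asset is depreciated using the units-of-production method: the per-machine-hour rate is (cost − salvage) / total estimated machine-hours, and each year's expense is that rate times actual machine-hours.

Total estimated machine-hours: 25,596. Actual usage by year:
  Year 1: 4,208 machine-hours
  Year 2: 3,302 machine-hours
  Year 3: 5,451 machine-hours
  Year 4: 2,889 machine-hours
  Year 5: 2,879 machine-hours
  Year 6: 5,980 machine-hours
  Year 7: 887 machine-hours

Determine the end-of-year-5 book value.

Depreciable base = $684,396 − $18,900 = $665,496.
Rate = $665,496 / 25,596 machine-hours = $26 per machine-hour.
Year 1: 4,208 × $26 = $109,408. Book value $574,988.
Year 2: 3,302 × $26 = $85,852. Book value $489,136.
Year 3: 5,451 × $26 = $141,726. Book value $347,410.
Year 4: 2,889 × $26 = $75,114. Book value $272,296.
Year 5: 2,879 × $26 = $74,854. Book value $197,442.

$197,442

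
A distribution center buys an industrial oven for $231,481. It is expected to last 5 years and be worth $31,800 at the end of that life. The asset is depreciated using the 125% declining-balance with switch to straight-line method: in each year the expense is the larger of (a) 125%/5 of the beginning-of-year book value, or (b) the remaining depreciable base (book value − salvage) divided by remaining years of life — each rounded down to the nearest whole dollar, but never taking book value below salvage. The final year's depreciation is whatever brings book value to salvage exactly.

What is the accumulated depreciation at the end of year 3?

Depreciable base = $231,481 − $31,800 = $199,681.
Year 1: DB = ⌊$231,481 × 125%/5⌋ = $57,870; SL = ⌊$199,681/5⌋ = $39,936 → take DB $57,870. Book value $173,611.
Year 2: DB = ⌊$173,611 × 125%/5⌋ = $43,402; SL = ⌊$141,811/4⌋ = $35,452 → take DB $43,402. Book value $130,209.
Year 3: DB = ⌊$130,209 × 125%/5⌋ = $32,552; SL = ⌊$98,409/3⌋ = $32,803 → take SL $32,803. Book value $97,406.
Accumulated through year 3 = $231,481 − $97,406 = $134,075.

$134,075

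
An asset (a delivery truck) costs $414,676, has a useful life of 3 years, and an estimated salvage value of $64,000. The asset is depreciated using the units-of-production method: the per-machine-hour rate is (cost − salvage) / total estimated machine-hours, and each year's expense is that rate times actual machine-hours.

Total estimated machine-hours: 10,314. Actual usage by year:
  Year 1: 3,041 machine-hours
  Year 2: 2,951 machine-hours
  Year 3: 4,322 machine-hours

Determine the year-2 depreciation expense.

Depreciable base = $414,676 − $64,000 = $350,676.
Rate = $350,676 / 10,314 machine-hours = $34 per machine-hour.
Year 1: 3,041 × $34 = $103,394. Book value $311,282.
Year 2: 2,951 × $34 = $100,334. Book value $210,948.

$100,334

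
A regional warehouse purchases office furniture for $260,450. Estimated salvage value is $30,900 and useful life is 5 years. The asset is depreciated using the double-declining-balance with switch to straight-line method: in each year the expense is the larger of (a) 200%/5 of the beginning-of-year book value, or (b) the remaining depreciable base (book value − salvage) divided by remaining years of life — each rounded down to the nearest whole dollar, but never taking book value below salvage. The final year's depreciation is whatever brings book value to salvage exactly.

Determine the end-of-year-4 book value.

$33,755

Depreciable base = $260,450 − $30,900 = $229,550.
Year 1: DB = ⌊$260,450 × 200%/5⌋ = $104,180; SL = ⌊$229,550/5⌋ = $45,910 → take DB $104,180. Book value $156,270.
Year 2: DB = ⌊$156,270 × 200%/5⌋ = $62,508; SL = ⌊$125,370/4⌋ = $31,342 → take DB $62,508. Book value $93,762.
Year 3: DB = ⌊$93,762 × 200%/5⌋ = $37,504; SL = ⌊$62,862/3⌋ = $20,954 → take DB $37,504. Book value $56,258.
Year 4: DB = ⌊$56,258 × 200%/5⌋ = $22,503; SL = ⌊$25,358/2⌋ = $12,679 → take DB $22,503. Book value $33,755.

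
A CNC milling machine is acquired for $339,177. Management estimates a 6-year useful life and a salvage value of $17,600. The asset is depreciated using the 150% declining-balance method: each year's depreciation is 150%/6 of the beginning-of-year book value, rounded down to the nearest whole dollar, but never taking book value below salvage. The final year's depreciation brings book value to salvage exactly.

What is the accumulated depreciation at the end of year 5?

Depreciable base = $339,177 − $17,600 = $321,577.
Year 1: ⌊$339,177 × 150%/6⌋ = $84,794. Book value $254,383.
Year 2: ⌊$254,383 × 150%/6⌋ = $63,595. Book value $190,788.
Year 3: ⌊$190,788 × 150%/6⌋ = $47,697. Book value $143,091.
Year 4: ⌊$143,091 × 150%/6⌋ = $35,772. Book value $107,319.
Year 5: ⌊$107,319 × 150%/6⌋ = $26,829. Book value $80,490.
Accumulated through year 5 = $339,177 − $80,490 = $258,687.

$258,687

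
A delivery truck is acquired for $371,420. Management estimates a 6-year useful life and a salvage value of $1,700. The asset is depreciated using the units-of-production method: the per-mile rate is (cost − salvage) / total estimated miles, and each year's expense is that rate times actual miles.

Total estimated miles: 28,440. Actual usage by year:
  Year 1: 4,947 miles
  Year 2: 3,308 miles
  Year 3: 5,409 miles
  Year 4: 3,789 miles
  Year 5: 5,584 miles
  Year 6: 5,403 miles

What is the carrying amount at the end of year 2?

Depreciable base = $371,420 − $1,700 = $369,720.
Rate = $369,720 / 28,440 miles = $13 per mile.
Year 1: 4,947 × $13 = $64,311. Book value $307,109.
Year 2: 3,308 × $13 = $43,004. Book value $264,105.

$264,105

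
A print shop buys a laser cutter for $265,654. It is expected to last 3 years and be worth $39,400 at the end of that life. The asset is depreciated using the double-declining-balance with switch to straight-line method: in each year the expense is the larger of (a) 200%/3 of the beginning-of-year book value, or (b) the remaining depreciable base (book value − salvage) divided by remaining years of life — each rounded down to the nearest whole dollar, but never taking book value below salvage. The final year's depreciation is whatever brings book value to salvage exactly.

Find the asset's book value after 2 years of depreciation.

$39,400

Depreciable base = $265,654 − $39,400 = $226,254.
Year 1: DB = ⌊$265,654 × 200%/3⌋ = $177,102; SL = ⌊$226,254/3⌋ = $75,418 → take DB $177,102. Book value $88,552.
Year 2: DB = ⌊$88,552 × 200%/3⌋ = $59,034; SL = ⌊$49,152/2⌋ = $24,576 → take DB $59,034, capped at $49,152. Book value $39,400.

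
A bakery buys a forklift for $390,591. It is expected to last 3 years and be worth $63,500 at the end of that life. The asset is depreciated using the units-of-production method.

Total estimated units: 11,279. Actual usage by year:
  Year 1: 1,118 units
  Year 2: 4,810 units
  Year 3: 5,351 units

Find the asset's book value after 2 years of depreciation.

$218,679

Depreciable base = $390,591 − $63,500 = $327,091.
Rate = $327,091 / 11,279 units = $29 per unit.
Year 1: 1,118 × $29 = $32,422. Book value $358,169.
Year 2: 4,810 × $29 = $139,490. Book value $218,679.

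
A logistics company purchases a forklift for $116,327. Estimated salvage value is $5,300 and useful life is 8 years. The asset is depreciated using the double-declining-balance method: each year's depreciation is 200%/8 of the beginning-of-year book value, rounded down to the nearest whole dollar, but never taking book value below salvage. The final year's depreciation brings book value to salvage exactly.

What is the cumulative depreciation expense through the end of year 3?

Depreciable base = $116,327 − $5,300 = $111,027.
Year 1: ⌊$116,327 × 200%/8⌋ = $29,081. Book value $87,246.
Year 2: ⌊$87,246 × 200%/8⌋ = $21,811. Book value $65,435.
Year 3: ⌊$65,435 × 200%/8⌋ = $16,358. Book value $49,077.
Accumulated through year 3 = $116,327 − $49,077 = $67,250.

$67,250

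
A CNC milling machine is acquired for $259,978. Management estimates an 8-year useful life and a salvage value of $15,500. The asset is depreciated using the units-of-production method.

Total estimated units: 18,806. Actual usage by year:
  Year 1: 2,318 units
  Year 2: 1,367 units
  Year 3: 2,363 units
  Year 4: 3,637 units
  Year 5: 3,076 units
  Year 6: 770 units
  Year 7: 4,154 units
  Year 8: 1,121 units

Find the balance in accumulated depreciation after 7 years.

Depreciable base = $259,978 − $15,500 = $244,478.
Rate = $244,478 / 18,806 units = $13 per unit.
Year 1: 2,318 × $13 = $30,134. Book value $229,844.
Year 2: 1,367 × $13 = $17,771. Book value $212,073.
Year 3: 2,363 × $13 = $30,719. Book value $181,354.
Year 4: 3,637 × $13 = $47,281. Book value $134,073.
Year 5: 3,076 × $13 = $39,988. Book value $94,085.
Year 6: 770 × $13 = $10,010. Book value $84,075.
Year 7: 4,154 × $13 = $54,002. Book value $30,073.
Accumulated through year 7 = $259,978 − $30,073 = $229,905.

$229,905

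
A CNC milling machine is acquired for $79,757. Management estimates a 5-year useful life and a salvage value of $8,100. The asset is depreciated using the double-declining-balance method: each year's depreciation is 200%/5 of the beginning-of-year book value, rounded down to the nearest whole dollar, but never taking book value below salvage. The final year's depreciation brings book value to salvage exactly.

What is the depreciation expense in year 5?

Depreciable base = $79,757 − $8,100 = $71,657.
Year 1: ⌊$79,757 × 200%/5⌋ = $31,902. Book value $47,855.
Year 2: ⌊$47,855 × 200%/5⌋ = $19,142. Book value $28,713.
Year 3: ⌊$28,713 × 200%/5⌋ = $11,485. Book value $17,228.
Year 4: ⌊$17,228 × 200%/5⌋ = $6,891. Book value $10,337.
Year 5 (final): $10,337 − $8,100 = $2,237. Book value $8,100.

$2,237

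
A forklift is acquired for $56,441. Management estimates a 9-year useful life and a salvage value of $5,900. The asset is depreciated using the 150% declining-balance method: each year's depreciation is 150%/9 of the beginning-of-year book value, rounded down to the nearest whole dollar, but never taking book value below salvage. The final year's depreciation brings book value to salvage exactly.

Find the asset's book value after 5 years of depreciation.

Depreciable base = $56,441 − $5,900 = $50,541.
Year 1: ⌊$56,441 × 150%/9⌋ = $9,406. Book value $47,035.
Year 2: ⌊$47,035 × 150%/9⌋ = $7,839. Book value $39,196.
Year 3: ⌊$39,196 × 150%/9⌋ = $6,532. Book value $32,664.
Year 4: ⌊$32,664 × 150%/9⌋ = $5,444. Book value $27,220.
Year 5: ⌊$27,220 × 150%/9⌋ = $4,536. Book value $22,684.

$22,684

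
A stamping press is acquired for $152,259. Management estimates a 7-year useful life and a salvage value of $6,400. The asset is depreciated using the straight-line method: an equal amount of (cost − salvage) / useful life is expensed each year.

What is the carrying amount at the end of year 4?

$68,911

Depreciable base = $152,259 − $6,400 = $145,859.
Annual expense = $145,859 / 7 = $20,837.
End of year 1: book value $131,422.
End of year 2: book value $110,585.
End of year 3: book value $89,748.
End of year 4: book value $68,911.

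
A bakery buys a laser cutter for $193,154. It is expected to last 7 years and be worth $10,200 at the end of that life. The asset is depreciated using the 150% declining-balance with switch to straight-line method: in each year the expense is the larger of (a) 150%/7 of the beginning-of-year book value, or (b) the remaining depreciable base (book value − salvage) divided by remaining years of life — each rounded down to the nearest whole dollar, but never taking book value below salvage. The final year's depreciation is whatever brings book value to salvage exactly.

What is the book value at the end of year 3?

Depreciable base = $193,154 − $10,200 = $182,954.
Year 1: DB = ⌊$193,154 × 150%/7⌋ = $41,390; SL = ⌊$182,954/7⌋ = $26,136 → take DB $41,390. Book value $151,764.
Year 2: DB = ⌊$151,764 × 150%/7⌋ = $32,520; SL = ⌊$141,564/6⌋ = $23,594 → take DB $32,520. Book value $119,244.
Year 3: DB = ⌊$119,244 × 150%/7⌋ = $25,552; SL = ⌊$109,044/5⌋ = $21,808 → take DB $25,552. Book value $93,692.

$93,692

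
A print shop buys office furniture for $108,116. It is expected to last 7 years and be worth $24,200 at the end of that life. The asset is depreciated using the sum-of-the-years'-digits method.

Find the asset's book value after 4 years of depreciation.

$42,182

Depreciable base = $108,116 − $24,200 = $83,916.
Sum of the years' digits = 7+6+5+4+3+2+1 = 28.
Year 1: $83,916 × 7/28 = $20,979. Book value $87,137.
Year 2: $83,916 × 6/28 = $17,982. Book value $69,155.
Year 3: $83,916 × 5/28 = $14,985. Book value $54,170.
Year 4: $83,916 × 4/28 = $11,988. Book value $42,182.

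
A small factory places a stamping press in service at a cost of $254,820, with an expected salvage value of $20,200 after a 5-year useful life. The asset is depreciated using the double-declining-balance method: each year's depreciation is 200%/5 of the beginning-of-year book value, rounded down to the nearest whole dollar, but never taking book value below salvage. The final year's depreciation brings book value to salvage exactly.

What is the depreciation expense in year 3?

$36,694

Depreciable base = $254,820 − $20,200 = $234,620.
Year 1: ⌊$254,820 × 200%/5⌋ = $101,928. Book value $152,892.
Year 2: ⌊$152,892 × 200%/5⌋ = $61,156. Book value $91,736.
Year 3: ⌊$91,736 × 200%/5⌋ = $36,694. Book value $55,042.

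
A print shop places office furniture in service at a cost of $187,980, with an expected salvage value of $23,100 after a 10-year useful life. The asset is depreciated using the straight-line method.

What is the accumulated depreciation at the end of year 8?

$131,904

Depreciable base = $187,980 − $23,100 = $164,880.
Annual expense = $164,880 / 10 = $16,488.
End of year 1: book value $171,492.
End of year 2: book value $155,004.
End of year 3: book value $138,516.
End of year 4: book value $122,028.
End of year 5: book value $105,540.
End of year 6: book value $89,052.
End of year 7: book value $72,564.
End of year 8: book value $56,076.
Accumulated through year 8 = $187,980 − $56,076 = $131,904.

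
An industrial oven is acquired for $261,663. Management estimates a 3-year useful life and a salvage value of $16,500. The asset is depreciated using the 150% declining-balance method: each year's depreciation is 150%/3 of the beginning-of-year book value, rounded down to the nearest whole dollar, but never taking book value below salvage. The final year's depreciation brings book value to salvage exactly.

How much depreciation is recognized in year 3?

$48,916

Depreciable base = $261,663 − $16,500 = $245,163.
Year 1: ⌊$261,663 × 150%/3⌋ = $130,831. Book value $130,832.
Year 2: ⌊$130,832 × 150%/3⌋ = $65,416. Book value $65,416.
Year 3 (final): $65,416 − $16,500 = $48,916. Book value $16,500.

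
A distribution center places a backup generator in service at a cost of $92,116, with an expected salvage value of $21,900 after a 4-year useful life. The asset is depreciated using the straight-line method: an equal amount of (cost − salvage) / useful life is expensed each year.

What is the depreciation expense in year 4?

$17,554

Depreciable base = $92,116 − $21,900 = $70,216.
Annual expense = $70,216 / 4 = $17,554.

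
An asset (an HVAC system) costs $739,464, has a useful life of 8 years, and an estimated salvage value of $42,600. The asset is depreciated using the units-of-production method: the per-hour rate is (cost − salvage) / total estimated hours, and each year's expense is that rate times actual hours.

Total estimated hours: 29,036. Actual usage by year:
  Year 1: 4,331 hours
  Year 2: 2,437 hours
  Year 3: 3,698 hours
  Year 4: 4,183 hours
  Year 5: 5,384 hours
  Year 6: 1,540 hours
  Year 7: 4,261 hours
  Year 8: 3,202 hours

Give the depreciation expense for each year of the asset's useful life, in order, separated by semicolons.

$103,944; $58,488; $88,752; $100,392; $129,216; $36,960; $102,264; $76,848

Depreciable base = $739,464 − $42,600 = $696,864.
Rate = $696,864 / 29,036 hours = $24 per hour.
Year 1: 4,331 × $24 = $103,944. Book value $635,520.
Year 2: 2,437 × $24 = $58,488. Book value $577,032.
Year 3: 3,698 × $24 = $88,752. Book value $488,280.
Year 4: 4,183 × $24 = $100,392. Book value $387,888.
Year 5: 5,384 × $24 = $129,216. Book value $258,672.
Year 6: 1,540 × $24 = $36,960. Book value $221,712.
Year 7: 4,261 × $24 = $102,264. Book value $119,448.
Year 8: 3,202 × $24 = $76,848. Book value $42,600.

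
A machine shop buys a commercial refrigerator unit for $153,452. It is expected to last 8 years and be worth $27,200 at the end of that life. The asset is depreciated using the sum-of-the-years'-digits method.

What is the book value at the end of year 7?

$30,707

Depreciable base = $153,452 − $27,200 = $126,252.
Sum of the years' digits = 8+7+6+5+4+3+2+1 = 36.
Year 1: $126,252 × 8/36 = $28,056. Book value $125,396.
Year 2: $126,252 × 7/36 = $24,549. Book value $100,847.
Year 3: $126,252 × 6/36 = $21,042. Book value $79,805.
Year 4: $126,252 × 5/36 = $17,535. Book value $62,270.
Year 5: $126,252 × 4/36 = $14,028. Book value $48,242.
Year 6: $126,252 × 3/36 = $10,521. Book value $37,721.
Year 7: $126,252 × 2/36 = $7,014. Book value $30,707.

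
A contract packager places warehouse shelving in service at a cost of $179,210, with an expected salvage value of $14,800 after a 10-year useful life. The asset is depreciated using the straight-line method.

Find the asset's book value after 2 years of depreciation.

Depreciable base = $179,210 − $14,800 = $164,410.
Annual expense = $164,410 / 10 = $16,441.
End of year 1: book value $162,769.
End of year 2: book value $146,328.

$146,328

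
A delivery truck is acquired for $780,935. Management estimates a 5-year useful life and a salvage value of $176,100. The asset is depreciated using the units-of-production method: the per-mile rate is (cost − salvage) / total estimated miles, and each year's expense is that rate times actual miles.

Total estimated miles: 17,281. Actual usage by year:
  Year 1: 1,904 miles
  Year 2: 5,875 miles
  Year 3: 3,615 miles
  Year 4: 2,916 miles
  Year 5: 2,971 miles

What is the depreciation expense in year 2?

$205,625

Depreciable base = $780,935 − $176,100 = $604,835.
Rate = $604,835 / 17,281 miles = $35 per mile.
Year 1: 1,904 × $35 = $66,640. Book value $714,295.
Year 2: 5,875 × $35 = $205,625. Book value $508,670.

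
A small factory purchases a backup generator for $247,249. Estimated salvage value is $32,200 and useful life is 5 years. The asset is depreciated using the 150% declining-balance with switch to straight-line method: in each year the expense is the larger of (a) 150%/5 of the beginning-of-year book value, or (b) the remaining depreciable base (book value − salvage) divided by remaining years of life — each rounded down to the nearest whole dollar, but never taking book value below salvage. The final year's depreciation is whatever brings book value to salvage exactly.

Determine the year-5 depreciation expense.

$26,304

Depreciable base = $247,249 − $32,200 = $215,049.
Year 1: DB = ⌊$247,249 × 150%/5⌋ = $74,174; SL = ⌊$215,049/5⌋ = $43,009 → take DB $74,174. Book value $173,075.
Year 2: DB = ⌊$173,075 × 150%/5⌋ = $51,922; SL = ⌊$140,875/4⌋ = $35,218 → take DB $51,922. Book value $121,153.
Year 3: DB = ⌊$121,153 × 150%/5⌋ = $36,345; SL = ⌊$88,953/3⌋ = $29,651 → take DB $36,345. Book value $84,808.
Year 4: DB = ⌊$84,808 × 150%/5⌋ = $25,442; SL = ⌊$52,608/2⌋ = $26,304 → take SL $26,304. Book value $58,504.
Year 5 (final): $58,504 − $32,200 = $26,304. Book value $32,200.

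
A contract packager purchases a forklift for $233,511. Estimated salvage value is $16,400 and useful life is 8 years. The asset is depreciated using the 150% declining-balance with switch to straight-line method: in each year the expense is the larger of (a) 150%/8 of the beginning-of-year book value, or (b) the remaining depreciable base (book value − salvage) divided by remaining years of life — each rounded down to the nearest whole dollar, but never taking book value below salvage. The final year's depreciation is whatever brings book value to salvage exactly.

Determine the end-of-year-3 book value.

Depreciable base = $233,511 − $16,400 = $217,111.
Year 1: DB = ⌊$233,511 × 150%/8⌋ = $43,783; SL = ⌊$217,111/8⌋ = $27,138 → take DB $43,783. Book value $189,728.
Year 2: DB = ⌊$189,728 × 150%/8⌋ = $35,574; SL = ⌊$173,328/7⌋ = $24,761 → take DB $35,574. Book value $154,154.
Year 3: DB = ⌊$154,154 × 150%/8⌋ = $28,903; SL = ⌊$137,754/6⌋ = $22,959 → take DB $28,903. Book value $125,251.

$125,251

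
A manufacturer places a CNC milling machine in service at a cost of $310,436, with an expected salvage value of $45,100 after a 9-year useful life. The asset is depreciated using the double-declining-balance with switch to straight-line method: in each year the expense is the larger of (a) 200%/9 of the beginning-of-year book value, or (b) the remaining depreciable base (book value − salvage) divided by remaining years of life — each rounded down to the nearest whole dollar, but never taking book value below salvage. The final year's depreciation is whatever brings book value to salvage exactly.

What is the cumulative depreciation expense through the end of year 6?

$241,710

Depreciable base = $310,436 − $45,100 = $265,336.
Year 1: DB = ⌊$310,436 × 200%/9⌋ = $68,985; SL = ⌊$265,336/9⌋ = $29,481 → take DB $68,985. Book value $241,451.
Year 2: DB = ⌊$241,451 × 200%/9⌋ = $53,655; SL = ⌊$196,351/8⌋ = $24,543 → take DB $53,655. Book value $187,796.
Year 3: DB = ⌊$187,796 × 200%/9⌋ = $41,732; SL = ⌊$142,696/7⌋ = $20,385 → take DB $41,732. Book value $146,064.
Year 4: DB = ⌊$146,064 × 200%/9⌋ = $32,458; SL = ⌊$100,964/6⌋ = $16,827 → take DB $32,458. Book value $113,606.
Year 5: DB = ⌊$113,606 × 200%/9⌋ = $25,245; SL = ⌊$68,506/5⌋ = $13,701 → take DB $25,245. Book value $88,361.
Year 6: DB = ⌊$88,361 × 200%/9⌋ = $19,635; SL = ⌊$43,261/4⌋ = $10,815 → take DB $19,635. Book value $68,726.
Accumulated through year 6 = $310,436 − $68,726 = $241,710.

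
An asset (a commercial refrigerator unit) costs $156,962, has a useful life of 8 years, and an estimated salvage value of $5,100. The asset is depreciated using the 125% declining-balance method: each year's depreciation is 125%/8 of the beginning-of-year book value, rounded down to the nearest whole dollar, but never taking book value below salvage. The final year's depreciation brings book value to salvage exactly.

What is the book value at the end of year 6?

Depreciable base = $156,962 − $5,100 = $151,862.
Year 1: ⌊$156,962 × 125%/8⌋ = $24,525. Book value $132,437.
Year 2: ⌊$132,437 × 125%/8⌋ = $20,693. Book value $111,744.
Year 3: ⌊$111,744 × 125%/8⌋ = $17,460. Book value $94,284.
Year 4: ⌊$94,284 × 125%/8⌋ = $14,731. Book value $79,553.
Year 5: ⌊$79,553 × 125%/8⌋ = $12,430. Book value $67,123.
Year 6: ⌊$67,123 × 125%/8⌋ = $10,487. Book value $56,636.

$56,636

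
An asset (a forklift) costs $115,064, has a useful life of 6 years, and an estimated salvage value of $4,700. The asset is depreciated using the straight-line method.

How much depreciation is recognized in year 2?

Depreciable base = $115,064 − $4,700 = $110,364.
Annual expense = $110,364 / 6 = $18,394.

$18,394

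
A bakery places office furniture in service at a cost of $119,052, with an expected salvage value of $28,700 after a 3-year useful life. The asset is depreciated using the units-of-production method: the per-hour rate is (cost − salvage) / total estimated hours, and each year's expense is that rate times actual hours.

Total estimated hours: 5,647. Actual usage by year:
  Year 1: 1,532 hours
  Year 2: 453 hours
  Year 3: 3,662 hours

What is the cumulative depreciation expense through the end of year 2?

Depreciable base = $119,052 − $28,700 = $90,352.
Rate = $90,352 / 5,647 hours = $16 per hour.
Year 1: 1,532 × $16 = $24,512. Book value $94,540.
Year 2: 453 × $16 = $7,248. Book value $87,292.
Accumulated through year 2 = $119,052 − $87,292 = $31,760.

$31,760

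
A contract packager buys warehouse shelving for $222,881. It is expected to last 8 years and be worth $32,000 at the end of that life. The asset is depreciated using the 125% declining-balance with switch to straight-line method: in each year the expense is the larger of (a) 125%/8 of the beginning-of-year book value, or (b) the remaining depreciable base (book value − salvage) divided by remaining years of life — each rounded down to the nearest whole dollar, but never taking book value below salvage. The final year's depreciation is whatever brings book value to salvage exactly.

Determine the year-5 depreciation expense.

$20,240

Depreciable base = $222,881 − $32,000 = $190,881.
Year 1: DB = ⌊$222,881 × 125%/8⌋ = $34,825; SL = ⌊$190,881/8⌋ = $23,860 → take DB $34,825. Book value $188,056.
Year 2: DB = ⌊$188,056 × 125%/8⌋ = $29,383; SL = ⌊$156,056/7⌋ = $22,293 → take DB $29,383. Book value $158,673.
Year 3: DB = ⌊$158,673 × 125%/8⌋ = $24,792; SL = ⌊$126,673/6⌋ = $21,112 → take DB $24,792. Book value $133,881.
Year 4: DB = ⌊$133,881 × 125%/8⌋ = $20,918; SL = ⌊$101,881/5⌋ = $20,376 → take DB $20,918. Book value $112,963.
Year 5: DB = ⌊$112,963 × 125%/8⌋ = $17,650; SL = ⌊$80,963/4⌋ = $20,240 → take SL $20,240. Book value $92,723.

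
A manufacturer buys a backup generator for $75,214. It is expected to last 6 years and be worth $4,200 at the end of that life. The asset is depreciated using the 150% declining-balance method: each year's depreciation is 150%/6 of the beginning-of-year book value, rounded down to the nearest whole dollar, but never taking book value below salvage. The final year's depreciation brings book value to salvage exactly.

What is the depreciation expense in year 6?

Depreciable base = $75,214 − $4,200 = $71,014.
Year 1: ⌊$75,214 × 150%/6⌋ = $18,803. Book value $56,411.
Year 2: ⌊$56,411 × 150%/6⌋ = $14,102. Book value $42,309.
Year 3: ⌊$42,309 × 150%/6⌋ = $10,577. Book value $31,732.
Year 4: ⌊$31,732 × 150%/6⌋ = $7,933. Book value $23,799.
Year 5: ⌊$23,799 × 150%/6⌋ = $5,949. Book value $17,850.
Year 6 (final): $17,850 − $4,200 = $13,650. Book value $4,200.

$13,650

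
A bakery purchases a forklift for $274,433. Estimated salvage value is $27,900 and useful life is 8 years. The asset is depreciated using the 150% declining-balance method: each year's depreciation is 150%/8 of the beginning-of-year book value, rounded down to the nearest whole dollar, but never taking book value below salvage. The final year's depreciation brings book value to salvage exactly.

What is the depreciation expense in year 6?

Depreciable base = $274,433 − $27,900 = $246,533.
Year 1: ⌊$274,433 × 150%/8⌋ = $51,456. Book value $222,977.
Year 2: ⌊$222,977 × 150%/8⌋ = $41,808. Book value $181,169.
Year 3: ⌊$181,169 × 150%/8⌋ = $33,969. Book value $147,200.
Year 4: ⌊$147,200 × 150%/8⌋ = $27,600. Book value $119,600.
Year 5: ⌊$119,600 × 150%/8⌋ = $22,425. Book value $97,175.
Year 6: ⌊$97,175 × 150%/8⌋ = $18,220. Book value $78,955.

$18,220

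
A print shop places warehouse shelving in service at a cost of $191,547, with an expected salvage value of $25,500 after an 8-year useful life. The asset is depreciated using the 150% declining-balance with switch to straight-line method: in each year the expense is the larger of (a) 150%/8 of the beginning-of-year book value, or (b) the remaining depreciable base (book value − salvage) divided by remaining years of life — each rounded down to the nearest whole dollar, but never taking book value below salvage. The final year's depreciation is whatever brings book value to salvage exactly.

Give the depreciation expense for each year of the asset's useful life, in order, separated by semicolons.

$35,915; $29,181; $23,709; $19,264; $15,652; $14,108; $14,109; $14,109

Depreciable base = $191,547 − $25,500 = $166,047.
Year 1: DB = ⌊$191,547 × 150%/8⌋ = $35,915; SL = ⌊$166,047/8⌋ = $20,755 → take DB $35,915. Book value $155,632.
Year 2: DB = ⌊$155,632 × 150%/8⌋ = $29,181; SL = ⌊$130,132/7⌋ = $18,590 → take DB $29,181. Book value $126,451.
Year 3: DB = ⌊$126,451 × 150%/8⌋ = $23,709; SL = ⌊$100,951/6⌋ = $16,825 → take DB $23,709. Book value $102,742.
Year 4: DB = ⌊$102,742 × 150%/8⌋ = $19,264; SL = ⌊$77,242/5⌋ = $15,448 → take DB $19,264. Book value $83,478.
Year 5: DB = ⌊$83,478 × 150%/8⌋ = $15,652; SL = ⌊$57,978/4⌋ = $14,494 → take DB $15,652. Book value $67,826.
Year 6: DB = ⌊$67,826 × 150%/8⌋ = $12,717; SL = ⌊$42,326/3⌋ = $14,108 → take SL $14,108. Book value $53,718.
Year 7: DB = ⌊$53,718 × 150%/8⌋ = $10,072; SL = ⌊$28,218/2⌋ = $14,109 → take SL $14,109. Book value $39,609.
Year 8 (final): $39,609 − $25,500 = $14,109. Book value $25,500.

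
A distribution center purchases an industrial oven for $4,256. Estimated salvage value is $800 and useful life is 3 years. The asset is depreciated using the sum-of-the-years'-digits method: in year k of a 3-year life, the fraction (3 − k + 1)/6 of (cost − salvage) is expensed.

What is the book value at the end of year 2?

Depreciable base = $4,256 − $800 = $3,456.
Sum of the years' digits = 3+2+1 = 6.
Year 1: $3,456 × 3/6 = $1,728. Book value $2,528.
Year 2: $3,456 × 2/6 = $1,152. Book value $1,376.

$1,376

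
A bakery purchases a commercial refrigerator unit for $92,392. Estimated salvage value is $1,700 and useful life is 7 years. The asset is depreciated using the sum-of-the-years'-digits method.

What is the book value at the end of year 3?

$34,090

Depreciable base = $92,392 − $1,700 = $90,692.
Sum of the years' digits = 7+6+5+4+3+2+1 = 28.
Year 1: $90,692 × 7/28 = $22,673. Book value $69,719.
Year 2: $90,692 × 6/28 = $19,434. Book value $50,285.
Year 3: $90,692 × 5/28 = $16,195. Book value $34,090.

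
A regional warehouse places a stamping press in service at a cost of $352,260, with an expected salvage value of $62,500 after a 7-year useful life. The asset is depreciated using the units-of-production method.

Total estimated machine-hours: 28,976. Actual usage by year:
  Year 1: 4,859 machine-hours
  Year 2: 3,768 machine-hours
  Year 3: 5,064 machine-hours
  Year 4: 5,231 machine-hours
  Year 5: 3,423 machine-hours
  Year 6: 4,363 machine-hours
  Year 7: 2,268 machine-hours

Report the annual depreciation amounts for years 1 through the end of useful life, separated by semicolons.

Depreciable base = $352,260 − $62,500 = $289,760.
Rate = $289,760 / 28,976 machine-hours = $10 per machine-hour.
Year 1: 4,859 × $10 = $48,590. Book value $303,670.
Year 2: 3,768 × $10 = $37,680. Book value $265,990.
Year 3: 5,064 × $10 = $50,640. Book value $215,350.
Year 4: 5,231 × $10 = $52,310. Book value $163,040.
Year 5: 3,423 × $10 = $34,230. Book value $128,810.
Year 6: 4,363 × $10 = $43,630. Book value $85,180.
Year 7: 2,268 × $10 = $22,680. Book value $62,500.

$48,590; $37,680; $50,640; $52,310; $34,230; $43,630; $22,680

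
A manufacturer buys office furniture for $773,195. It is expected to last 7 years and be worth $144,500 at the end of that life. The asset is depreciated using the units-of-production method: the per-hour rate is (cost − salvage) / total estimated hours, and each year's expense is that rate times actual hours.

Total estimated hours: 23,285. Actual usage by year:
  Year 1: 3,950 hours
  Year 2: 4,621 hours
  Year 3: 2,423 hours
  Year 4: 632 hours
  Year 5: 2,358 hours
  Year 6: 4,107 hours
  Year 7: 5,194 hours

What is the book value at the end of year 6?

$284,738

Depreciable base = $773,195 − $144,500 = $628,695.
Rate = $628,695 / 23,285 hours = $27 per hour.
Year 1: 3,950 × $27 = $106,650. Book value $666,545.
Year 2: 4,621 × $27 = $124,767. Book value $541,778.
Year 3: 2,423 × $27 = $65,421. Book value $476,357.
Year 4: 632 × $27 = $17,064. Book value $459,293.
Year 5: 2,358 × $27 = $63,666. Book value $395,627.
Year 6: 4,107 × $27 = $110,889. Book value $284,738.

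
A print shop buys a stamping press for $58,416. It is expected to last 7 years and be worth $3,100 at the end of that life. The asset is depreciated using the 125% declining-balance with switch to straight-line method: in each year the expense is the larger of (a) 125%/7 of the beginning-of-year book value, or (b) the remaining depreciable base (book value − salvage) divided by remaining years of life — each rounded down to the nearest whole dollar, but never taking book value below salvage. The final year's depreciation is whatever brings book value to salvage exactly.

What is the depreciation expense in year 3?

Depreciable base = $58,416 − $3,100 = $55,316.
Year 1: DB = ⌊$58,416 × 125%/7⌋ = $10,431; SL = ⌊$55,316/7⌋ = $7,902 → take DB $10,431. Book value $47,985.
Year 2: DB = ⌊$47,985 × 125%/7⌋ = $8,568; SL = ⌊$44,885/6⌋ = $7,480 → take DB $8,568. Book value $39,417.
Year 3: DB = ⌊$39,417 × 125%/7⌋ = $7,038; SL = ⌊$36,317/5⌋ = $7,263 → take SL $7,263. Book value $32,154.

$7,263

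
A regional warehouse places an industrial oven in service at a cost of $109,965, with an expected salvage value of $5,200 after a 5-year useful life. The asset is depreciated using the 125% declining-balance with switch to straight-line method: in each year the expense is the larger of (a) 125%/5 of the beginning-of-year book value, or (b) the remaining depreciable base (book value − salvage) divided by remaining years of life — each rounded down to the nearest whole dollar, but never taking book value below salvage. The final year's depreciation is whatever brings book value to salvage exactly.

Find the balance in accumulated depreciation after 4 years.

$85,879

Depreciable base = $109,965 − $5,200 = $104,765.
Year 1: DB = ⌊$109,965 × 125%/5⌋ = $27,491; SL = ⌊$104,765/5⌋ = $20,953 → take DB $27,491. Book value $82,474.
Year 2: DB = ⌊$82,474 × 125%/5⌋ = $20,618; SL = ⌊$77,274/4⌋ = $19,318 → take DB $20,618. Book value $61,856.
Year 3: DB = ⌊$61,856 × 125%/5⌋ = $15,464; SL = ⌊$56,656/3⌋ = $18,885 → take SL $18,885. Book value $42,971.
Year 4: DB = ⌊$42,971 × 125%/5⌋ = $10,742; SL = ⌊$37,771/2⌋ = $18,885 → take SL $18,885. Book value $24,086.
Accumulated through year 4 = $109,965 − $24,086 = $85,879.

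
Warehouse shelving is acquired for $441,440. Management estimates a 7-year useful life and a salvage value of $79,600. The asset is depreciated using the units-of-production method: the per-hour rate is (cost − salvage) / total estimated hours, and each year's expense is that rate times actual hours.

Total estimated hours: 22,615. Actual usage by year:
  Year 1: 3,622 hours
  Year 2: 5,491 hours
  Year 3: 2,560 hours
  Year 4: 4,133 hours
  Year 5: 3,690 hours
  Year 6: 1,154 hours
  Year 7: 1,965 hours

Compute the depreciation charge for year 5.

$59,040

Depreciable base = $441,440 − $79,600 = $361,840.
Rate = $361,840 / 22,615 hours = $16 per hour.
Year 1: 3,622 × $16 = $57,952. Book value $383,488.
Year 2: 5,491 × $16 = $87,856. Book value $295,632.
Year 3: 2,560 × $16 = $40,960. Book value $254,672.
Year 4: 4,133 × $16 = $66,128. Book value $188,544.
Year 5: 3,690 × $16 = $59,040. Book value $129,504.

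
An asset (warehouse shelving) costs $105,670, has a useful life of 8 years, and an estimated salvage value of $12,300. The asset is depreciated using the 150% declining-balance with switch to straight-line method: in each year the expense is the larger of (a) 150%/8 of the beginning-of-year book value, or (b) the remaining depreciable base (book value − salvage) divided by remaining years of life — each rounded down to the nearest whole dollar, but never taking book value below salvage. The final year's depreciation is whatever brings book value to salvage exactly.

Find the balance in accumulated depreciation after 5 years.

$68,251

Depreciable base = $105,670 − $12,300 = $93,370.
Year 1: DB = ⌊$105,670 × 150%/8⌋ = $19,813; SL = ⌊$93,370/8⌋ = $11,671 → take DB $19,813. Book value $85,857.
Year 2: DB = ⌊$85,857 × 150%/8⌋ = $16,098; SL = ⌊$73,557/7⌋ = $10,508 → take DB $16,098. Book value $69,759.
Year 3: DB = ⌊$69,759 × 150%/8⌋ = $13,079; SL = ⌊$57,459/6⌋ = $9,576 → take DB $13,079. Book value $56,680.
Year 4: DB = ⌊$56,680 × 150%/8⌋ = $10,627; SL = ⌊$44,380/5⌋ = $8,876 → take DB $10,627. Book value $46,053.
Year 5: DB = ⌊$46,053 × 150%/8⌋ = $8,634; SL = ⌊$33,753/4⌋ = $8,438 → take DB $8,634. Book value $37,419.
Accumulated through year 5 = $105,670 − $37,419 = $68,251.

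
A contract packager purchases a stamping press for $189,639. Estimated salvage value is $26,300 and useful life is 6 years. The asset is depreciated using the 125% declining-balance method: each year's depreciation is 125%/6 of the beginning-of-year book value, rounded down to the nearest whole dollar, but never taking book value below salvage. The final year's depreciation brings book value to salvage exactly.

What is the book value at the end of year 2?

Depreciable base = $189,639 − $26,300 = $163,339.
Year 1: ⌊$189,639 × 125%/6⌋ = $39,508. Book value $150,131.
Year 2: ⌊$150,131 × 125%/6⌋ = $31,277. Book value $118,854.

$118,854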